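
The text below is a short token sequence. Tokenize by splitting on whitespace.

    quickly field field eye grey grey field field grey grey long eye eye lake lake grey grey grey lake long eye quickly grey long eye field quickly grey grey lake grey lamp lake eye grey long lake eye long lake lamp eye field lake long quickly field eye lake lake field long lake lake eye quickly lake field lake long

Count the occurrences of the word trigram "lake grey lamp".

Scanning the 58 overlapping trigram windows for "lake grey lamp":
  position 30–32: lake grey lamp

1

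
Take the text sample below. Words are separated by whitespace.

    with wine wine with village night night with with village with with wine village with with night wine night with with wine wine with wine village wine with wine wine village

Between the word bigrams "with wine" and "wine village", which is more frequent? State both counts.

"with wine" (5 vs 3)

"with wine": 5 occurrences
"wine village": 3 occurrences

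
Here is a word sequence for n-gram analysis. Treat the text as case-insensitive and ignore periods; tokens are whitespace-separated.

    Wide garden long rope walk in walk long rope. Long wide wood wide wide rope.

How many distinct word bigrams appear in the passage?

13

15 tokens → 14 bigram windows in total.
Repeated bigrams (each contributes count−1 duplicates):
  long rope: 2
1 duplicate windows → 14 − 1 = 13 distinct.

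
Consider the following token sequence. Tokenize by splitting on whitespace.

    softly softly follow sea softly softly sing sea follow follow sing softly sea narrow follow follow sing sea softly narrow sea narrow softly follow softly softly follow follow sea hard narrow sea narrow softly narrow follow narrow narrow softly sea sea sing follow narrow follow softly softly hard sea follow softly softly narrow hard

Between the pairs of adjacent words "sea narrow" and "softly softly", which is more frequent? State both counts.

"softly softly" (5 vs 3)

"sea narrow": 3 occurrences
"softly softly": 5 occurrences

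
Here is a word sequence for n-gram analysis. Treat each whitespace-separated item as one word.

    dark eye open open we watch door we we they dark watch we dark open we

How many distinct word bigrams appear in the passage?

16 tokens → 15 bigram windows in total.
Repeated bigrams (each contributes count−1 duplicates):
  open we: 2
1 duplicate windows → 15 − 1 = 14 distinct.

14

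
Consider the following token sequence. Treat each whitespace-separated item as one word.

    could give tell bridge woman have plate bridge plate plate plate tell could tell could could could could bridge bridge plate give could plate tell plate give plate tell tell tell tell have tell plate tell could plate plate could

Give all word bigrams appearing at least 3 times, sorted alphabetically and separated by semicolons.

Bigram counts meeting the condition (at least 3 times):
  could could: 3
  plate plate: 3
  plate tell: 4
  tell could: 3
  tell tell: 3

could could; plate plate; plate tell; tell could; tell tell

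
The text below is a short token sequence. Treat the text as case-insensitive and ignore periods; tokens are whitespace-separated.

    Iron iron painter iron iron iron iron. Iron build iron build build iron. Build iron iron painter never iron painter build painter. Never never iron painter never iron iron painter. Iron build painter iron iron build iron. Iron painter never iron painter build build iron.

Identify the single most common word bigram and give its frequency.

"iron iron", 9 times

Bigram frequencies (highest first):
  iron iron: 9
  iron painter: 7
  iron build: 5
  build iron: 5
  painter never: 4
  never iron: 4
  … (5 more, each ≤ 3)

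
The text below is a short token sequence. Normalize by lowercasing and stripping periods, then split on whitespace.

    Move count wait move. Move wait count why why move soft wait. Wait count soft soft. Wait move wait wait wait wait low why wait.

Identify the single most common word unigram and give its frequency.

"wait", 10 times

Unigram frequencies (highest first):
  wait: 10
  move: 5
  count: 3
  why: 3
  soft: 3
  low: 1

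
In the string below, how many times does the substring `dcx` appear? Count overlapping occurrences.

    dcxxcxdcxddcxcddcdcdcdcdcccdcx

4

Sliding a length-3 window over the 30 characters (28 positions):
  position 1–3: dcx
  position 7–9: dcx
  position 11–13: dcx
  position 28–30: dcx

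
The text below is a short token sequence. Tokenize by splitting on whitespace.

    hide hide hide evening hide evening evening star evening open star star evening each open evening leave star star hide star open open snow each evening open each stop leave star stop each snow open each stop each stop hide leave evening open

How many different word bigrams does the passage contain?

31

43 tokens → 42 bigram windows in total.
Repeated bigrams (each contributes count−1 duplicates):
  each stop: 3
  evening open: 3
  hide evening: 2
  hide hide: 2
  leave star: 2
  open each: 2
  star evening: 2
  star star: 2
  … (1 more repeated)
11 duplicate windows → 42 − 11 = 31 distinct.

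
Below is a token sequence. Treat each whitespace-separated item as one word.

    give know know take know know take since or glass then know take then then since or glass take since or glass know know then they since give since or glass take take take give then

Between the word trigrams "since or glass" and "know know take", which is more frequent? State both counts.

"since or glass": 4 occurrences
"know know take": 2 occurrences

"since or glass" (4 vs 2)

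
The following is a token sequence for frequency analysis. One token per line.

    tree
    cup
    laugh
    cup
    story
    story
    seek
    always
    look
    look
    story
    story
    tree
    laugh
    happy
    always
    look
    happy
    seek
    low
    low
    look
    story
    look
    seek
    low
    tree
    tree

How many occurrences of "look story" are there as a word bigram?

Scanning the 27 overlapping bigram windows for "look story":
  position 10–11: look story
  position 22–23: look story

2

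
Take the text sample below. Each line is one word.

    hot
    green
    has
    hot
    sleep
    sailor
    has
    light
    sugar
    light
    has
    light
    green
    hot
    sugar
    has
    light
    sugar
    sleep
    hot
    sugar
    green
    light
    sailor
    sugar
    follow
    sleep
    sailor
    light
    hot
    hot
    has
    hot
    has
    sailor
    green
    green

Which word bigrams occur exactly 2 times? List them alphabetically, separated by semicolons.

Bigram counts meeting the condition (exactly 2 times):
  has hot: 2
  hot has: 2
  hot sugar: 2
  light sugar: 2
  sleep sailor: 2

has hot; hot has; hot sugar; light sugar; sleep sailor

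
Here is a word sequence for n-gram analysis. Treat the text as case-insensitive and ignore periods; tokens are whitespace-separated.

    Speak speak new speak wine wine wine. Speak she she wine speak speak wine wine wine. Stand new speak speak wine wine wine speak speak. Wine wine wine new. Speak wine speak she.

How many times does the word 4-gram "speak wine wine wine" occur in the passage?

Scanning the 30 overlapping 4-gram windows for "speak wine wine wine":
  position 4–7: speak wine wine wine
  position 13–16: speak wine wine wine
  position 20–23: speak wine wine wine
  position 25–28: speak wine wine wine

4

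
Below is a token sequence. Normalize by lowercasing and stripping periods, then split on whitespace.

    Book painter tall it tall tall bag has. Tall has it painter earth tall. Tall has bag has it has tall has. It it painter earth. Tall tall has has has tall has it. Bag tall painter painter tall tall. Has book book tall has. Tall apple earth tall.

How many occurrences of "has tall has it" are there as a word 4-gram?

3

Scanning the 46 overlapping 4-gram windows for "has tall has it":
  position 8–11: has tall has it
  position 20–23: has tall has it
  position 31–34: has tall has it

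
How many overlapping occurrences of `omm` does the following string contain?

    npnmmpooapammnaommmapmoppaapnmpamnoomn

Sliding a length-3 window over the 38 characters (36 positions):
  position 16–18: omm

1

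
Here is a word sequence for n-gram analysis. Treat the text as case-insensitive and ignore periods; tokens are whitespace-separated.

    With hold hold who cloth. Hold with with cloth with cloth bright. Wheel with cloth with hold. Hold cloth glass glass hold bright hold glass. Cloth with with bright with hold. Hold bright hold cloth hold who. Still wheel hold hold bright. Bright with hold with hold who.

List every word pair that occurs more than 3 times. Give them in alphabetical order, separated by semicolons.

Bigram counts meeting the condition (more than 3 times):
  hold hold: 4
  with hold: 5

hold hold; with hold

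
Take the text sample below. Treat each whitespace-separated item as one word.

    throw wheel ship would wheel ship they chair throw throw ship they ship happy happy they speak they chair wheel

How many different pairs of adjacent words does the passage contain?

20 tokens → 19 bigram windows in total.
Repeated bigrams (each contributes count−1 duplicates):
  ship they: 2
  they chair: 2
  wheel ship: 2
3 duplicate windows → 19 − 3 = 16 distinct.

16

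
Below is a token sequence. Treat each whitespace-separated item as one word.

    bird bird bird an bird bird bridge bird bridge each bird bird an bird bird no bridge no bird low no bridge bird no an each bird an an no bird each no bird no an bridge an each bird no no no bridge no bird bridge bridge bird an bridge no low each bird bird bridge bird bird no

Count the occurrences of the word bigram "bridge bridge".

Scanning the 59 overlapping bigram windows for "bridge bridge":
  position 47–48: bridge bridge

1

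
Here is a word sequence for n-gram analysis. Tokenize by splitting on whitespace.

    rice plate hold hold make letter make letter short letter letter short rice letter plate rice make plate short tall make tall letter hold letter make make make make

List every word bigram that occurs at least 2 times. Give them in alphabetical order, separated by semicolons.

letter make; letter short; make letter; make make

Bigram counts meeting the condition (at least 2 times):
  letter make: 2
  letter short: 2
  make letter: 2
  make make: 3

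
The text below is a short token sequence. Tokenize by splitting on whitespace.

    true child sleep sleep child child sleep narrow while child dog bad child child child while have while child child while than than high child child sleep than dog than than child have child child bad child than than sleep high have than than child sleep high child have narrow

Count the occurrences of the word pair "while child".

2

Scanning the 49 overlapping bigram windows for "while child":
  position 9–10: while child
  position 18–19: while child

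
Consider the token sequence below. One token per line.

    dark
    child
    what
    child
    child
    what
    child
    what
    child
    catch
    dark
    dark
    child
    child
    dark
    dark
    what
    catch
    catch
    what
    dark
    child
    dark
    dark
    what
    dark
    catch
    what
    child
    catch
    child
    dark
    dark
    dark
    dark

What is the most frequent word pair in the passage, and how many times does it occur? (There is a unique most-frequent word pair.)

Bigram frequencies (highest first):
  dark dark: 6
  what child: 4
  dark child: 3
  child what: 3
  child dark: 3
  child child: 2
  … (9 more, each ≤ 2)

"dark dark", 6 times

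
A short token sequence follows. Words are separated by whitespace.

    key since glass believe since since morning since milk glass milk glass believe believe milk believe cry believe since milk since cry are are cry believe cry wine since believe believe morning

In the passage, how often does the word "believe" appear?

8

Scanning the 32 tokens for "believe":
  position 4: believe
  position 13: believe
  position 14: believe
  position 16: believe
  position 18: believe
  position 26: believe
  position 30: believe
  position 31: believe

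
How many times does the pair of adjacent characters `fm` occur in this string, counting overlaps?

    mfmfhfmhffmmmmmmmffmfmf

Sliding a length-2 window over the 23 characters (22 positions):
  position 2–3: fm
  position 6–7: fm
  position 10–11: fm
  position 19–20: fm
  position 21–22: fm

5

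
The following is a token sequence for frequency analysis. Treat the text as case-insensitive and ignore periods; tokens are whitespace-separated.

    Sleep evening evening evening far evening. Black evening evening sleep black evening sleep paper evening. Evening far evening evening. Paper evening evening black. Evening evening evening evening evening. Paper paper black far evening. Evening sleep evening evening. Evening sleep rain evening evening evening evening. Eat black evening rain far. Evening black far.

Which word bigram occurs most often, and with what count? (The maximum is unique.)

"evening evening", 16 times

Bigram frequencies (highest first):
  evening evening: 16
  far evening: 4
  black evening: 4
  evening sleep: 4
  evening black: 3
  sleep evening: 2
  … (14 more, each ≤ 2)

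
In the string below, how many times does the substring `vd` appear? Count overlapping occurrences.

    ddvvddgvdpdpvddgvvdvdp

5

Sliding a length-2 window over the 22 characters (21 positions):
  position 4–5: vd
  position 8–9: vd
  position 13–14: vd
  position 18–19: vd
  position 20–21: vd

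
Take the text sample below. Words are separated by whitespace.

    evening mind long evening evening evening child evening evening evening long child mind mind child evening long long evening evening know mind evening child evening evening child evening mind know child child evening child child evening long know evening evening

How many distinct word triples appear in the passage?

40 tokens → 38 trigram windows in total.
Repeated trigrams (each contributes count−1 duplicates):
  evening child evening: 3
  child child evening: 2
  child evening evening: 2
  child evening long: 2
  evening evening child: 2
  evening evening evening: 2
  long evening evening: 2
8 duplicate windows → 38 − 8 = 30 distinct.

30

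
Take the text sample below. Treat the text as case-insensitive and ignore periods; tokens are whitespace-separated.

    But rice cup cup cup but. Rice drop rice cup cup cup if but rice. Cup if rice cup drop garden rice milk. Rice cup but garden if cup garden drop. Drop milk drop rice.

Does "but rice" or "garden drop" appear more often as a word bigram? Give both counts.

"but rice" (3 vs 1)

"but rice": 3 occurrences
"garden drop": 1 occurrence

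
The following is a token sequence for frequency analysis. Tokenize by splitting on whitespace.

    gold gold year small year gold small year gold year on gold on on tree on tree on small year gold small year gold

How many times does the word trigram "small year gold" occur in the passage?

4

Scanning the 22 overlapping trigram windows for "small year gold":
  position 4–6: small year gold
  position 7–9: small year gold
  position 19–21: small year gold
  position 22–24: small year gold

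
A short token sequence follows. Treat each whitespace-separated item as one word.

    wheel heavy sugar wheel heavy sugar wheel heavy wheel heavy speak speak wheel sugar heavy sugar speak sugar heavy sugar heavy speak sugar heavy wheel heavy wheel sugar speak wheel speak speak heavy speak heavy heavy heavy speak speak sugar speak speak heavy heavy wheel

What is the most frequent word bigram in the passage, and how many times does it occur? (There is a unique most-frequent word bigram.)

"wheel heavy", 5 times

Bigram frequencies (highest first):
  wheel heavy: 5
  heavy sugar: 4
  heavy wheel: 4
  heavy speak: 4
  speak speak: 4
  sugar heavy: 4
  … (8 more, each ≤ 3)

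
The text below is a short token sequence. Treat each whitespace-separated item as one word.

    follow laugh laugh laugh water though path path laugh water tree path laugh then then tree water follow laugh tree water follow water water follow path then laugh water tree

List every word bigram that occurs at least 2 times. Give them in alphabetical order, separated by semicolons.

Bigram counts meeting the condition (at least 2 times):
  follow laugh: 2
  laugh laugh: 2
  laugh water: 3
  path laugh: 2
  tree water: 2
  water follow: 3
  water tree: 2

follow laugh; laugh laugh; laugh water; path laugh; tree water; water follow; water tree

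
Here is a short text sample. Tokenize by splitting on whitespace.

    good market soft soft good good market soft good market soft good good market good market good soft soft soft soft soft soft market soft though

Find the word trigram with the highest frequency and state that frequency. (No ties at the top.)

Trigram frequencies (highest first):
  soft soft soft: 4
  good market soft: 3
  soft good good: 2
  good good market: 2
  market soft good: 2
  good market good: 2
  … (9 more, each ≤ 1)

"soft soft soft", 4 times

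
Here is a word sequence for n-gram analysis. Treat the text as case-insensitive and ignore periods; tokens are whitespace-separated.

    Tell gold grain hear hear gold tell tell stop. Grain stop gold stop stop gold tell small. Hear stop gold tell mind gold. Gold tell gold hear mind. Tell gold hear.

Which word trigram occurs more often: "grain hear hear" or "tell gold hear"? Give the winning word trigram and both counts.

"tell gold hear" (2 vs 1)

"grain hear hear": 1 occurrence
"tell gold hear": 2 occurrences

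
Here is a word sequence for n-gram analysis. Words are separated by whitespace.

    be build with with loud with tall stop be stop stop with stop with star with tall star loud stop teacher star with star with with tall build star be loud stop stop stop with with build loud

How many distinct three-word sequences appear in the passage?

38 tokens → 36 trigram windows in total.
Repeated trigrams (each contributes count−1 duplicates):
  stop stop with: 2
  with star with: 2
2 duplicate windows → 36 − 2 = 34 distinct.

34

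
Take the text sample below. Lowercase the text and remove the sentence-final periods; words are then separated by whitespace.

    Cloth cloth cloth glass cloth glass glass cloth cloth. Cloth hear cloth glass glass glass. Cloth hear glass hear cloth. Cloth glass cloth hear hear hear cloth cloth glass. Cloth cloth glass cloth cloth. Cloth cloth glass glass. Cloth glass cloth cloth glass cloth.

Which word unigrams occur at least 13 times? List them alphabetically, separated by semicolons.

Unigram counts meeting the condition (at least 13 times):
  cloth: 24
  glass: 14

cloth; glass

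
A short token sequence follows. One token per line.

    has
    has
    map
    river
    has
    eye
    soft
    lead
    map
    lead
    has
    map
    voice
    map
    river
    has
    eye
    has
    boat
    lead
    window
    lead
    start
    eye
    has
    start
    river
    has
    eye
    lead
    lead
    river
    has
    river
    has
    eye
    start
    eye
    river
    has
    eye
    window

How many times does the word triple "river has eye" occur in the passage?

5

Scanning the 40 overlapping trigram windows for "river has eye":
  position 4–6: river has eye
  position 15–17: river has eye
  position 27–29: river has eye
  position 34–36: river has eye
  position 39–41: river has eye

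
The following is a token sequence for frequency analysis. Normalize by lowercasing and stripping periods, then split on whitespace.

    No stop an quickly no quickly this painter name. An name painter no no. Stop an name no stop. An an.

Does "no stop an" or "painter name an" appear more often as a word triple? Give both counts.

"no stop an" (3 vs 1)

"no stop an": 3 occurrences
"painter name an": 1 occurrence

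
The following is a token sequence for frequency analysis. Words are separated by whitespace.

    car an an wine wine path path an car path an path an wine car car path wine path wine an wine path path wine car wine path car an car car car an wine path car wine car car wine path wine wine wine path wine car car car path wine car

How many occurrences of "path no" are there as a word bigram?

Scanning the 52 overlapping bigram windows for "path no":
  (none found)

0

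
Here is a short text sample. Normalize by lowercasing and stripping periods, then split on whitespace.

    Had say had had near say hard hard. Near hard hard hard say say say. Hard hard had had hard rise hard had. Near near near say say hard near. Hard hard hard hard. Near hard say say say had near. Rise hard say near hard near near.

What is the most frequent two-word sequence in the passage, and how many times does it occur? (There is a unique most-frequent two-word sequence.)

"hard hard", 7 times

Bigram frequencies (highest first):
  hard hard: 7
  say say: 5
  hard near: 4
  near hard: 4
  had near: 3
  say hard: 3
  … (12 more, each ≤ 3)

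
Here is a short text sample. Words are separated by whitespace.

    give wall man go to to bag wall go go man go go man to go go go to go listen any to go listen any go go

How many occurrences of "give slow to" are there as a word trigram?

Scanning the 26 overlapping trigram windows for "give slow to":
  (none found)

0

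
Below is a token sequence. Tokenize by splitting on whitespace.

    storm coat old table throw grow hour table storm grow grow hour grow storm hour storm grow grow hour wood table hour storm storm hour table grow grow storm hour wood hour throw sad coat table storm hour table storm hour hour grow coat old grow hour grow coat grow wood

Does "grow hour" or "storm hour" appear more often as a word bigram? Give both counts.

"storm hour" (5 vs 4)

"grow hour": 4 occurrences
"storm hour": 5 occurrences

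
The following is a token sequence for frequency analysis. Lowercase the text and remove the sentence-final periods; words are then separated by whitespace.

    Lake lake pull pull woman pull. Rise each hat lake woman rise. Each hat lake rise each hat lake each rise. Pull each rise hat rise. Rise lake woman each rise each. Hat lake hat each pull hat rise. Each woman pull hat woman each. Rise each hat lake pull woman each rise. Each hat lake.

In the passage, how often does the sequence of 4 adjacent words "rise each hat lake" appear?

6

Scanning the 53 overlapping 4-gram windows for "rise each hat lake":
  position 7–10: rise each hat lake
  position 12–15: rise each hat lake
  position 16–19: rise each hat lake
  position 31–34: rise each hat lake
  position 46–49: rise each hat lake
  position 53–56: rise each hat lake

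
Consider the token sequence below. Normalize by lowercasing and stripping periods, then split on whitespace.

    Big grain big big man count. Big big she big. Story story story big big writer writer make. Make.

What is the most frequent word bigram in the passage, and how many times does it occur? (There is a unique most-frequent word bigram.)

Bigram frequencies (highest first):
  big big: 3
  story story: 2
  big grain: 1
  grain big: 1
  big man: 1
  man count: 1
  … (9 more, each ≤ 1)

"big big", 3 times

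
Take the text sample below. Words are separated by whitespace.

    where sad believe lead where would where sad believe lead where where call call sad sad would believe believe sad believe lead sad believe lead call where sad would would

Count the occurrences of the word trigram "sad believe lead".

Scanning the 28 overlapping trigram windows for "sad believe lead":
  position 2–4: sad believe lead
  position 8–10: sad believe lead
  position 20–22: sad believe lead
  position 23–25: sad believe lead

4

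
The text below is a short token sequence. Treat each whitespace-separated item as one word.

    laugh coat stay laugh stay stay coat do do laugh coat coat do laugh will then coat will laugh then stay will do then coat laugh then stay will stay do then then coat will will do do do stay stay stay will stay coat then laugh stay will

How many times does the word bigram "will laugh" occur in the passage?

1

Scanning the 48 overlapping bigram windows for "will laugh":
  position 18–19: will laugh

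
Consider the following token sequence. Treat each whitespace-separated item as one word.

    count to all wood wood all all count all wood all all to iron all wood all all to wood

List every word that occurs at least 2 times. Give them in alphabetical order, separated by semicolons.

all; count; to; wood

Unigram counts meeting the condition (at least 2 times):
  all: 9
  count: 2
  to: 3
  wood: 5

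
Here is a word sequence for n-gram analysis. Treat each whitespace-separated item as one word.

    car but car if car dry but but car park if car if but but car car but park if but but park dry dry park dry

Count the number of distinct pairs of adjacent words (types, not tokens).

27 tokens → 26 bigram windows in total.
Repeated bigrams (each contributes count−1 duplicates):
  but but: 3
  but car: 3
  but park: 2
  car but: 2
  car if: 2
  if but: 2
  if car: 2
  park dry: 2
  … (1 more repeated)
11 duplicate windows → 26 − 11 = 15 distinct.

15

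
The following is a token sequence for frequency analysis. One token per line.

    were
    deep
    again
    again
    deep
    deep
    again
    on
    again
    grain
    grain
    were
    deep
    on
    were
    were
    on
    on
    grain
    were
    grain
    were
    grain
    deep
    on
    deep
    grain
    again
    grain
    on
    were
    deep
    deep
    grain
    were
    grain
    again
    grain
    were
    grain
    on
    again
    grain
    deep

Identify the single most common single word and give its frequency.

Unigram frequencies (highest first):
  grain: 12
  were: 9
  deep: 9
  again: 7
  on: 7

"grain", 12 times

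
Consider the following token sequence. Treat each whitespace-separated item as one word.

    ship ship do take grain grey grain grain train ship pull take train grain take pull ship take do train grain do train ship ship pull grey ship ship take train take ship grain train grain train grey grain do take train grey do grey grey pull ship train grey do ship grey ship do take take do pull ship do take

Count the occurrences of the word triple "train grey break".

Scanning the 60 overlapping trigram windows for "train grey break":
  (none found)

0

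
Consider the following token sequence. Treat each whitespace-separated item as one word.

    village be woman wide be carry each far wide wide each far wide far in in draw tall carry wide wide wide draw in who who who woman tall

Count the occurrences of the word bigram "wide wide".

Scanning the 28 overlapping bigram windows for "wide wide":
  position 9–10: wide wide
  position 20–21: wide wide
  position 21–22: wide wide

3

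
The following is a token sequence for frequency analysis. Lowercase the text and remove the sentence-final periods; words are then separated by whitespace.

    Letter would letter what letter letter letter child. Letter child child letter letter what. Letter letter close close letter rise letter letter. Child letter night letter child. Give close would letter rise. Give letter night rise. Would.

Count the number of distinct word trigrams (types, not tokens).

31

37 tokens → 35 trigram windows in total.
Repeated trigrams (each contributes count−1 duplicates):
  letter child letter: 2
  letter letter child: 2
  letter what letter: 2
  what letter letter: 2
4 duplicate windows → 35 − 4 = 31 distinct.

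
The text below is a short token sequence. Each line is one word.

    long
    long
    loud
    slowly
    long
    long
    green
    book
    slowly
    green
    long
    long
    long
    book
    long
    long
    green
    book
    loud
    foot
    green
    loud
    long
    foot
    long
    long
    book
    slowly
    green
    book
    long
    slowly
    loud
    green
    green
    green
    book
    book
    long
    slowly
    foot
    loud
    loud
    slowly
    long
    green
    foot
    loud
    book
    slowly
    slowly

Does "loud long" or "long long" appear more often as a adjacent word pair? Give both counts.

"loud long": 1 occurrence
"long long": 6 occurrences

"long long" (6 vs 1)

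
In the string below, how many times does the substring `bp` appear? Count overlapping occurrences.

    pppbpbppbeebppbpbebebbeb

Sliding a length-2 window over the 24 characters (23 positions):
  position 4–5: bp
  position 6–7: bp
  position 12–13: bp
  position 15–16: bp

4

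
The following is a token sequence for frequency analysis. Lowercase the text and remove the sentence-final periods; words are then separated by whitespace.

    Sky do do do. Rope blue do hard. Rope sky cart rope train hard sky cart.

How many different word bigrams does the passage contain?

16 tokens → 15 bigram windows in total.
Repeated bigrams (each contributes count−1 duplicates):
  do do: 2
  sky cart: 2
2 duplicate windows → 15 − 2 = 13 distinct.

13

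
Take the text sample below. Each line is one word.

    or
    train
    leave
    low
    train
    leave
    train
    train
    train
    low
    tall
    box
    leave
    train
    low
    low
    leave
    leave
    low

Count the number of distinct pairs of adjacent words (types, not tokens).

13

19 tokens → 18 bigram windows in total.
Repeated bigrams (each contributes count−1 duplicates):
  leave low: 2
  leave train: 2
  train leave: 2
  train low: 2
  train train: 2
5 duplicate windows → 18 − 5 = 13 distinct.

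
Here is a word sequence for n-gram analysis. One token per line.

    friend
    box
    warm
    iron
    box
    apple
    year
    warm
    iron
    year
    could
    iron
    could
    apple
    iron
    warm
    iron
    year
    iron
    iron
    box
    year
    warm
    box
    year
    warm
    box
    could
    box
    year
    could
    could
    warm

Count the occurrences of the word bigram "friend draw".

Scanning the 32 overlapping bigram windows for "friend draw":
  (none found)

0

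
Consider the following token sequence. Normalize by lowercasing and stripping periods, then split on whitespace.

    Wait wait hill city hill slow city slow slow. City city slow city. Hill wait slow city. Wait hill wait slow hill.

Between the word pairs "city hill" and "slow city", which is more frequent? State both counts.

"slow city" (4 vs 2)

"city hill": 2 occurrences
"slow city": 4 occurrences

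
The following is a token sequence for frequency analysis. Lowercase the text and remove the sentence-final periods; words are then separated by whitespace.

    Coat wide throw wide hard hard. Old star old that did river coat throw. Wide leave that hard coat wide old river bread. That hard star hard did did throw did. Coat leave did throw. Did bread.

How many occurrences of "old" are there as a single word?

3

Scanning the 37 tokens for "old":
  position 7: old
  position 9: old
  position 21: old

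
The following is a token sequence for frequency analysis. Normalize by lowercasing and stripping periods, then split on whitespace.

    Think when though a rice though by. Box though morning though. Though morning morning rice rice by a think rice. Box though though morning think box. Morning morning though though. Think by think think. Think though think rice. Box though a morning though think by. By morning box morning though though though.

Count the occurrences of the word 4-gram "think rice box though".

Scanning the 49 overlapping 4-gram windows for "think rice box though":
  position 19–22: think rice box though
  position 37–40: think rice box though

2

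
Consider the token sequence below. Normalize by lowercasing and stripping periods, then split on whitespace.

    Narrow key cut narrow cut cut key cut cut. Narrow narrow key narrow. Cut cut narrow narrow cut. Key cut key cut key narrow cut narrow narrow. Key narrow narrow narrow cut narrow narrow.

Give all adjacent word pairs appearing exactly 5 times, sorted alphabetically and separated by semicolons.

Bigram counts meeting the condition (exactly 5 times):
  cut narrow: 5
  narrow cut: 5

cut narrow; narrow cut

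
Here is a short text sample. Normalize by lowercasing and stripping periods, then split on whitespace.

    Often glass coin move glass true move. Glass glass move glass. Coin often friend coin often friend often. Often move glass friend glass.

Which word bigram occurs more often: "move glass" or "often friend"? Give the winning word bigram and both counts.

"move glass" (4 vs 2)

"move glass": 4 occurrences
"often friend": 2 occurrences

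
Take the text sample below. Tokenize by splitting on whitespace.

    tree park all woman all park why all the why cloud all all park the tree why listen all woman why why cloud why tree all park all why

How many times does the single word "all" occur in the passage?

8

Scanning the 29 tokens for "all":
  position 3: all
  position 5: all
  position 8: all
  position 12: all
  position 13: all
  position 19: all
  position 26: all
  position 28: all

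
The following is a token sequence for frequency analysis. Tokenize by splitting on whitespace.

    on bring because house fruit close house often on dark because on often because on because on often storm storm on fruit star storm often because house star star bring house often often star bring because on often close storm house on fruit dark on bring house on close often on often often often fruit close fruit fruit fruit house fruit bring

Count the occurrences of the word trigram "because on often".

3

Scanning the 60 overlapping trigram windows for "because on often":
  position 11–13: because on often
  position 16–18: because on often
  position 36–38: because on often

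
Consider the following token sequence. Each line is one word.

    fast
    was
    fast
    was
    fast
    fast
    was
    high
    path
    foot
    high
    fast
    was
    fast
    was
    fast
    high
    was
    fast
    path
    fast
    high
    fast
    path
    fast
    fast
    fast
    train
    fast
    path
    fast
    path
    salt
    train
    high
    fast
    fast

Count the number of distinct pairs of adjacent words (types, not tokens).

17

37 tokens → 36 bigram windows in total.
Repeated bigrams (each contributes count−1 duplicates):
  fast was: 5
  was fast: 5
  fast fast: 4
  fast path: 4
  high fast: 3
  path fast: 3
  fast high: 2
19 duplicate windows → 36 − 19 = 17 distinct.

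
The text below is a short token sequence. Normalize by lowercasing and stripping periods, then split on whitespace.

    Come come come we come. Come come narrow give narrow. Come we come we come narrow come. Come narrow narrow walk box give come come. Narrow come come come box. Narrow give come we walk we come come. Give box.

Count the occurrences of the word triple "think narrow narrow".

Scanning the 38 overlapping trigram windows for "think narrow narrow":
  (none found)

0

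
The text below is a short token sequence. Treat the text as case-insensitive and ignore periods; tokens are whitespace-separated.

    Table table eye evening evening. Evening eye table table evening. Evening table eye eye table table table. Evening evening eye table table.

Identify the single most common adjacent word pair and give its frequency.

Bigram frequencies (highest first):
  table table: 5
  evening evening: 4
  eye table: 3
  table eye: 2
  evening eye: 2
  table evening: 2
  … (3 more, each ≤ 1)

"table table", 5 times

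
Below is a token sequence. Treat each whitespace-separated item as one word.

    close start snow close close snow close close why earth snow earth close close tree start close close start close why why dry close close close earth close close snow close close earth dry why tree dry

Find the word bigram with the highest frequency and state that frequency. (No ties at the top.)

"close close", 8 times

Bigram frequencies (highest first):
  close close: 8
  snow close: 3
  close start: 2
  close snow: 2
  close why: 2
  earth close: 2
  … (15 more, each ≤ 2)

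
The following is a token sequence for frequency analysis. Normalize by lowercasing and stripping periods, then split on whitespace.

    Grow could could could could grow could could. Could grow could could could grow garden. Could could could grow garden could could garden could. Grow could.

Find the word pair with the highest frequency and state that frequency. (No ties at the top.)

"could could", 10 times

Bigram frequencies (highest first):
  could could: 10
  could grow: 5
  grow could: 4
  garden could: 3
  grow garden: 2
  could garden: 1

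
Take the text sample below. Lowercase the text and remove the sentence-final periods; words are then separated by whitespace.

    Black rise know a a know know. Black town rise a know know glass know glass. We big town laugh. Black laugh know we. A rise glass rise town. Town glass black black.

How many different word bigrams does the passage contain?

29

33 tokens → 32 bigram windows in total.
Repeated bigrams (each contributes count−1 duplicates):
  a know: 2
  know glass: 2
  know know: 2
3 duplicate windows → 32 − 3 = 29 distinct.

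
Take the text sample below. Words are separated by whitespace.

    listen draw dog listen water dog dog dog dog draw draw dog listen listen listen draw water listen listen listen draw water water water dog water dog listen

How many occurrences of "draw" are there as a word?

Scanning the 28 tokens for "draw":
  position 2: draw
  position 10: draw
  position 11: draw
  position 16: draw
  position 21: draw

5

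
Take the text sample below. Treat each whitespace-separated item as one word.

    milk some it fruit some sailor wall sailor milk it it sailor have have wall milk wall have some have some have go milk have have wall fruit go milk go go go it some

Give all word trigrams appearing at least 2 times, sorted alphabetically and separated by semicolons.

have have wall; have some have

Trigram counts meeting the condition (at least 2 times):
  have have wall: 2
  have some have: 2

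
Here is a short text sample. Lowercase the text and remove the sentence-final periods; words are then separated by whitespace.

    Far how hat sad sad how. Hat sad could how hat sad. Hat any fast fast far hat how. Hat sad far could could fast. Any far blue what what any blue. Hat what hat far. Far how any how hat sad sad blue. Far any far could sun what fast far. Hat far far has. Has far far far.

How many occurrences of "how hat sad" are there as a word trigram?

5

Scanning the 58 overlapping trigram windows for "how hat sad":
  position 2–4: how hat sad
  position 6–8: how hat sad
  position 10–12: how hat sad
  position 19–21: how hat sad
  position 40–42: how hat sad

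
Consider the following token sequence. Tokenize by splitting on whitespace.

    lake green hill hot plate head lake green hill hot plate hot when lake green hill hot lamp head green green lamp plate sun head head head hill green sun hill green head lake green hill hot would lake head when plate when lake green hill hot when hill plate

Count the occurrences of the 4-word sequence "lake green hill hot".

Scanning the 47 overlapping 4-gram windows for "lake green hill hot":
  position 1–4: lake green hill hot
  position 7–10: lake green hill hot
  position 14–17: lake green hill hot
  position 34–37: lake green hill hot
  position 44–47: lake green hill hot

5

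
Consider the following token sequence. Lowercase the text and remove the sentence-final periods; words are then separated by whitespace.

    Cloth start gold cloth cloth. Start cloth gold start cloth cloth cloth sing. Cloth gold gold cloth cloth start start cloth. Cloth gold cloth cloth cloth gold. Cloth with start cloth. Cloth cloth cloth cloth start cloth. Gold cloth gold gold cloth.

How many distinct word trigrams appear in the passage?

23

42 tokens → 40 trigram windows in total.
Repeated trigrams (each contributes count−1 duplicates):
  cloth cloth cloth: 5
  cloth cloth start: 3
  cloth gold cloth: 3
  gold cloth cloth: 3
  start cloth cloth: 3
  cloth cloth gold: 2
  cloth gold gold: 2
  cloth start cloth: 2
  … (2 more repeated)
17 duplicate windows → 40 − 17 = 23 distinct.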